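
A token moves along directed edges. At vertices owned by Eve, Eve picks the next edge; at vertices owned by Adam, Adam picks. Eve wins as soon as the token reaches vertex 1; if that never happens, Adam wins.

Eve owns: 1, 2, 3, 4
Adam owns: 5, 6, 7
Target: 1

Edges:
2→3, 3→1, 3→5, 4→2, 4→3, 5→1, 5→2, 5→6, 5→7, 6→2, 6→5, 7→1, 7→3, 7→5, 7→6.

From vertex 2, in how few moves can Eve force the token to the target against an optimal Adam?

A0 = {1}
A1: add {3} — 3 (Eve) has 3→1.
A2: add {2, 4} — 2 (Eve) has 2→3; 4 (Eve) has 4→3.
A3 = A2; e.g. 5 (Adam) can still go to 6. Fixed point.
2 enters the attractor at level 2, so Eve can force the target in 2 moves from there.

2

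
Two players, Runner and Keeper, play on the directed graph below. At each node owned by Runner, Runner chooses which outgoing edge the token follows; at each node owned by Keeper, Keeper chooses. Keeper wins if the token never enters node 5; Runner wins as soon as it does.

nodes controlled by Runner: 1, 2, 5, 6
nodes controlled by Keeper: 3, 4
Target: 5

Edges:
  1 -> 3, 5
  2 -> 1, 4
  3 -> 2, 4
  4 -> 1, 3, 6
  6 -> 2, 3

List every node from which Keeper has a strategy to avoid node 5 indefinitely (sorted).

A0 = {5}
A1: add {1} — 1 (Runner) has 1→5.
A2: add {2} — 2 (Runner) has 2→1.
A3: add {6} — 6 (Runner) has 6→2.
A4 = A3; e.g. 3 (Keeper) can still go to 4. Fixed point.
Runner's attractor = {1, 2, 5, 6}; Keeper avoids the target exactly from the complement.

3, 4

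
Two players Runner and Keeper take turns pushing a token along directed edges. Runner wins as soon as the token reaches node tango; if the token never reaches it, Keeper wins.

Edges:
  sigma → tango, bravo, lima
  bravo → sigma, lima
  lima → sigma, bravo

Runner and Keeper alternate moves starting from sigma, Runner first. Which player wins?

Runner

Track states (vertex, player-to-move).
A0 = {(tango,Runner), (tango,Keeper)}
A1: add {(sigma,Runner)}.
(sigma,Runner) ∈ A1 ⇒ Runner forces the target.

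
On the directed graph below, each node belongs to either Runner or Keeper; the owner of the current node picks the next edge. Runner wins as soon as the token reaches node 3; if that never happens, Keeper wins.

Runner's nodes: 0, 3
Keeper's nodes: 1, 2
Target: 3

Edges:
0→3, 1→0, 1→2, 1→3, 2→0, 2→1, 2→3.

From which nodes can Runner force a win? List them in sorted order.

A0 = {3}
A1: add {0} — 0 (Runner) has 0→3.
A2 = A1; e.g. 1 (Keeper) can still go to 2. Fixed point.
Runner's winning region = {0, 3}.

0, 3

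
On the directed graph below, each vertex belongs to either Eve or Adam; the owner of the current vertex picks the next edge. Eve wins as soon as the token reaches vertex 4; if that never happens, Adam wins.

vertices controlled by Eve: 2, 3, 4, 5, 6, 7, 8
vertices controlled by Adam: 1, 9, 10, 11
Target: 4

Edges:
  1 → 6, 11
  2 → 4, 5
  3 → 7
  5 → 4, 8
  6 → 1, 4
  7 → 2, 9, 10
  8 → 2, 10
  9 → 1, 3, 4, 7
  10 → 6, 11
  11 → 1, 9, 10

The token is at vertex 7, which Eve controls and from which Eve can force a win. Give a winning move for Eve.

A0 = {4}
A1: add {2, 5, 6} — 2 (Eve) has 2→4; 5 (Eve) has 5→4; 6 (Eve) has 6→4.
A2: add {7, 8} — 7 (Eve) has 7→2; 8 (Eve) has 8→2.
A3: add {3} — 3 (Eve) has 3→7.
A4 = A3; e.g. 1 (Adam) can still go to 11. Fixed point.
From 7, successor 2 is in the attractor (rank 1); the other successors 9, 10 are not.

2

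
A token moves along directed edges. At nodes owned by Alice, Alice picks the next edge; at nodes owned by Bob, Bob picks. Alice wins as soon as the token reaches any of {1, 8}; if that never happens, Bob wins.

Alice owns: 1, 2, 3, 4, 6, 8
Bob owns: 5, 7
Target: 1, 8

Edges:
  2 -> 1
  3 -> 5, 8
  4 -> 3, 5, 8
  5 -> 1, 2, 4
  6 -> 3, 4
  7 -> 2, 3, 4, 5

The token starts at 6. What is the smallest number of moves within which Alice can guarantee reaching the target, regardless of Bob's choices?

2

A0 = {1, 8}
A1: add {2, 3, 4} — 2 (Alice) has 2→1; 3 (Alice) has 3→8; 4 (Alice) has 4→8.
A2: add {5, 6} — 5 (Bob): all of {1, 2, 4} already in; 6 (Alice) has 6→3.
6 enters the attractor at level 2, so Alice can force the target in 2 moves from there.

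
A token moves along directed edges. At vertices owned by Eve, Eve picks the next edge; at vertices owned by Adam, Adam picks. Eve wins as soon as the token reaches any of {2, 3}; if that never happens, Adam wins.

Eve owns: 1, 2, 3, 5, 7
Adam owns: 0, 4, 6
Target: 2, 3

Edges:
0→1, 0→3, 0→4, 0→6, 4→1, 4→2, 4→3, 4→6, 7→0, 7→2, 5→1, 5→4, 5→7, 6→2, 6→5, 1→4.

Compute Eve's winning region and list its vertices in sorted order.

2, 3, 5, 6, 7

A0 = {2, 3}
A1: add {7} — 7 (Eve) has 7→2.
A2: add {5} — 5 (Eve) has 5→7.
A3: add {6} — 6 (Adam): all of {2, 5} already in.
A4 = A3; e.g. 0 (Adam) can still go to 1. Fixed point.
Eve's winning region = {2, 3, 5, 6, 7}.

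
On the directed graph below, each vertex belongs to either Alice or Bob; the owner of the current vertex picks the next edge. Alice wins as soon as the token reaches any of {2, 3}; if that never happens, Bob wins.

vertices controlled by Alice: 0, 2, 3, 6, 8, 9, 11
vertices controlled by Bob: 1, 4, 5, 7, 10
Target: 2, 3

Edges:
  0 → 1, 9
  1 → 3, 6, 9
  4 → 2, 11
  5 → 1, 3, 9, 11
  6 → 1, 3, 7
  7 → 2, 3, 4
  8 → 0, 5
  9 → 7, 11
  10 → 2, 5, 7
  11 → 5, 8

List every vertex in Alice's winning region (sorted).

2, 3, 6

A0 = {2, 3}
A1: add {6} — 6 (Alice) has 6→3.
A2 = A1; e.g. 0 (Alice) has no edge into A1. Fixed point.
Alice's winning region = {2, 3, 6}.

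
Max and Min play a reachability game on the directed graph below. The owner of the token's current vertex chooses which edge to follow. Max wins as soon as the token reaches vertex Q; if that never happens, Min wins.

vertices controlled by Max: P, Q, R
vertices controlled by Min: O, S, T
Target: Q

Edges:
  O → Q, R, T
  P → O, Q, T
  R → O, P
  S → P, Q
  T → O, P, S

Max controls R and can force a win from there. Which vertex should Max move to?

P

A0 = {Q}
A1: add {P} — P (Max) has P→Q.
A2: add {R, S} — R (Max) has R→P; S (Min): all of {P, Q} already in.
A3 = A2; e.g. O (Min) can still go to T. Fixed point.
From R, successor P is in the attractor (rank 1); the other successor O is not.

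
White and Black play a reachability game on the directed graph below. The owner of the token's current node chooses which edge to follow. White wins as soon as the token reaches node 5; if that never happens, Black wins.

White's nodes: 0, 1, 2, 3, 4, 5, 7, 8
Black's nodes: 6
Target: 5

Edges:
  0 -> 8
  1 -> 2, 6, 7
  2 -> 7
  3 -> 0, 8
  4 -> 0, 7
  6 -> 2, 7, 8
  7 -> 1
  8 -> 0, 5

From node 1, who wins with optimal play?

A0 = {5}
A1: add {8} — 8 (White) has 8→5.
A2: add {0, 3} — 0 (White) has 0→8; 3 (White) has 3→8.
A3: add {4} — 4 (White) has 4→0.
A4 = A3; e.g. 1 (White) has no edge into A3. Fixed point.
1 never enters the attractor, so Black can avoid the target forever.

Black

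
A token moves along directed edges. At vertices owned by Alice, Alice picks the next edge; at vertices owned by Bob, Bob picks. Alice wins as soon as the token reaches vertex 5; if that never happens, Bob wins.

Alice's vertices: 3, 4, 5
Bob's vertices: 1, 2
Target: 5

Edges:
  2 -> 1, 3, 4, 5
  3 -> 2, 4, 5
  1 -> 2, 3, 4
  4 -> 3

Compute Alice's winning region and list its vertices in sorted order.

3, 4, 5

A0 = {5}
A1: add {3} — 3 (Alice) has 3→5.
A2: add {4} — 4 (Alice) has 4→3.
A3 = A2; e.g. 1 (Bob) can still go to 2. Fixed point.
Alice's winning region = {3, 4, 5}.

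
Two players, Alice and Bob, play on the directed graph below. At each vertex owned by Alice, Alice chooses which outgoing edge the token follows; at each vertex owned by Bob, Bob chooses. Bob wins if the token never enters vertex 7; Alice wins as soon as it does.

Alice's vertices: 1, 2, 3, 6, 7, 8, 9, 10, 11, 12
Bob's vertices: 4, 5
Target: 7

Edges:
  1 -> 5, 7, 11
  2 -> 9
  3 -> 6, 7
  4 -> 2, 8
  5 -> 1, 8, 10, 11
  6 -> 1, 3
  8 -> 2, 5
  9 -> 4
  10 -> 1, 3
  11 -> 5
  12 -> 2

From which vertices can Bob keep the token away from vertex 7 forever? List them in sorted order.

A0 = {7}
A1: add {1, 3} — 1 (Alice) has 1→7; 3 (Alice) has 3→7.
A2: add {6, 10} — 6 (Alice) has 6→1; 10 (Alice) has 10→1.
A3 = A2; e.g. 2 (Alice) has no edge into A2. Fixed point.
Alice's attractor = {1, 3, 6, 7, 10}; Bob avoids the target exactly from the complement.

2, 4, 5, 8, 9, 11, 12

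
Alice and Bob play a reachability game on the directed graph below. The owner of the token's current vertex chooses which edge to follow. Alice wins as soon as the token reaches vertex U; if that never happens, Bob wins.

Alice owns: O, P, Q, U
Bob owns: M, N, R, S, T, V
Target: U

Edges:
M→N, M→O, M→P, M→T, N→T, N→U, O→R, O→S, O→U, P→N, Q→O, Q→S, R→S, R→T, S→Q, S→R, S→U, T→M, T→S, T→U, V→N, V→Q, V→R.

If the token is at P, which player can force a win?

Bob

A0 = {U}
A1: add {O} — O (Alice) has O→U.
A2: add {Q} — Q (Alice) has Q→O.
A3 = A2; e.g. M (Bob) can still go to N. Fixed point.
P never enters the attractor, so Bob can avoid the target forever.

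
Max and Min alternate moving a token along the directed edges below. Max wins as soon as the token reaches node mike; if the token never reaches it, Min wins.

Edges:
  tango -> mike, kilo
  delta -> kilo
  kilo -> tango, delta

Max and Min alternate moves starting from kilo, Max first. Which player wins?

Min

Track states (vertex, player-to-move).
A0 = {(mike,Max), (mike,Min)}
A1: add {(tango,Max)}.
A2 = A1; e.g. (tango,Min) stays out. (kilo,Max) never enters ⇒ Min avoids the target.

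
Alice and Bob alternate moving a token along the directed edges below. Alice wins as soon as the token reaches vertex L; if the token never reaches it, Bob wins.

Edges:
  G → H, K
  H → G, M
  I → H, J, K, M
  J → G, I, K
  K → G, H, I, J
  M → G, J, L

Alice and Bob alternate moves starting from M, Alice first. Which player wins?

Track states (vertex, player-to-move).
A0 = {(L,Alice), (L,Bob)}
A1: add {(M,Alice)}.
(M,Alice) ∈ A1 ⇒ Alice forces the target.

Alice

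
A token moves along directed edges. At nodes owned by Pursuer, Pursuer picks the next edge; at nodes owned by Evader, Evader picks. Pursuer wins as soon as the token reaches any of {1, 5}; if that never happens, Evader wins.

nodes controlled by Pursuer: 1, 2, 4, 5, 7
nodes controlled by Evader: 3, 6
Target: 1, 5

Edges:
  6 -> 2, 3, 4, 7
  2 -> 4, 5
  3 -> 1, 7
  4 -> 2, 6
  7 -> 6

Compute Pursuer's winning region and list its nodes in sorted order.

1, 2, 4, 5

A0 = {1, 5}
A1: add {2} — 2 (Pursuer) has 2→5.
A2: add {4} — 4 (Pursuer) has 4→2.
A3 = A2; e.g. 3 (Evader) can still go to 7. Fixed point.
Pursuer's winning region = {1, 2, 4, 5}.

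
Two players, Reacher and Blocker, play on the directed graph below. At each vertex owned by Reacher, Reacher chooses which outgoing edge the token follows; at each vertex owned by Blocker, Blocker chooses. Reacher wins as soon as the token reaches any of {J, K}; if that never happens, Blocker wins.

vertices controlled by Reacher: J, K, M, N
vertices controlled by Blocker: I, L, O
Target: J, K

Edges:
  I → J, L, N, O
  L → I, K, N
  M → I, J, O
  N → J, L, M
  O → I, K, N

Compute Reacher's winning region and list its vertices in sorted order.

J, K, M, N

A0 = {J, K}
A1: add {M, N} — M (Reacher) has M→J; N (Reacher) has N→J.
A2 = A1; e.g. I (Blocker) can still go to L. Fixed point.
Reacher's winning region = {J, K, M, N}.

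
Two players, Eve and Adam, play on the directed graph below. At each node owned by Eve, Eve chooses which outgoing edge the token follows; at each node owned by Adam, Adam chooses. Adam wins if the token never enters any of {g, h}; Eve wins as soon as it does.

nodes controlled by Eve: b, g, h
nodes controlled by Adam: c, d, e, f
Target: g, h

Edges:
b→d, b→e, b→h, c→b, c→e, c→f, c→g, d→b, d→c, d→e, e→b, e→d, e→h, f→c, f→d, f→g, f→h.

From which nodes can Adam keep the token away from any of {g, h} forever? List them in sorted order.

A0 = {g, h}
A1: add {b} — b (Eve) has b→h.
A2 = A1; e.g. c (Adam) can still go to e. Fixed point.
Eve's attractor = {b, g, h}; Adam avoids the target exactly from the complement.

c, d, e, f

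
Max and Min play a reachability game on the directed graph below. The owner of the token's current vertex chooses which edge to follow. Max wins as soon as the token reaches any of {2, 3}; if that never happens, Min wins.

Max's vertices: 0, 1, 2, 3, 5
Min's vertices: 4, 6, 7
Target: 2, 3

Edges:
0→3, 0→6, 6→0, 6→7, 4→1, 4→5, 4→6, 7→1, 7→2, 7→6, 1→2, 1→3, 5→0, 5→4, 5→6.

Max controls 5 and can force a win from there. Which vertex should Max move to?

A0 = {2, 3}
A1: add {0, 1} — 0 (Max) has 0→3; 1 (Max) has 1→2.
A2: add {5} — 5 (Max) has 5→0.
A3 = A2; e.g. 4 (Min) can still go to 6. Fixed point.
From 5, successor 0 is in the attractor (rank 1); the other successors 4, 6 are not.

0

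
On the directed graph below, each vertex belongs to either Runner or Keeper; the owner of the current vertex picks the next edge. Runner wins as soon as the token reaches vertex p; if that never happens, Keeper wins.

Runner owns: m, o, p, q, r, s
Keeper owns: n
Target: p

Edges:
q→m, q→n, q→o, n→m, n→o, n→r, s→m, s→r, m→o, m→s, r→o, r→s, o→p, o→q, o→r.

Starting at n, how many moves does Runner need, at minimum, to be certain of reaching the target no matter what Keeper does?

A0 = {p}
A1: add {o} — o (Runner) has o→p.
A2: add {m, q, r} — m (Runner) has m→o; q (Runner) has q→o; r (Runner) has r→o.
A3: add {n, s} — n (Keeper): all of {m, o, r} already in; s (Runner) has s→m.
A3 = all vertices. Fixed point.
n enters the attractor at level 3, so Runner can force the target in 3 moves from there.

3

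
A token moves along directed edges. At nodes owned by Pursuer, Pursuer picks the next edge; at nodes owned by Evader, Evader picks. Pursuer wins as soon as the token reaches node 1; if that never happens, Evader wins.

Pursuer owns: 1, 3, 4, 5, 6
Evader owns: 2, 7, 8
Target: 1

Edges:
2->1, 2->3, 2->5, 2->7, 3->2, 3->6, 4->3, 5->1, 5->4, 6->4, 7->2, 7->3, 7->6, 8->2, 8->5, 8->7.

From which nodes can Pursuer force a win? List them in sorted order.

A0 = {1}
A1: add {5} — 5 (Pursuer) has 5→1.
A2 = A1; e.g. 2 (Evader) can still go to 3. Fixed point.
Pursuer's winning region = {1, 5}.

1, 5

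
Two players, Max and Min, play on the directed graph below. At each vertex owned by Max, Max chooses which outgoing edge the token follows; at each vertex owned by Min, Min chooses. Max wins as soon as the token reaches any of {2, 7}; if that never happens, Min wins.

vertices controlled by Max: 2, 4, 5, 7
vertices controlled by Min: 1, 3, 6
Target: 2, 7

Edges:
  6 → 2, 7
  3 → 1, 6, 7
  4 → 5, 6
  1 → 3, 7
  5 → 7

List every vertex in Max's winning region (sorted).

A0 = {2, 7}
A1: add {5, 6} — 5 (Max) has 5→7; 6 (Min): all of {2, 7} already in.
A2: add {4} — 4 (Max) has 4→5.
A3 = A2; e.g. 1 (Min) can still go to 3. Fixed point.
Max's winning region = {2, 4, 5, 6, 7}.

2, 4, 5, 6, 7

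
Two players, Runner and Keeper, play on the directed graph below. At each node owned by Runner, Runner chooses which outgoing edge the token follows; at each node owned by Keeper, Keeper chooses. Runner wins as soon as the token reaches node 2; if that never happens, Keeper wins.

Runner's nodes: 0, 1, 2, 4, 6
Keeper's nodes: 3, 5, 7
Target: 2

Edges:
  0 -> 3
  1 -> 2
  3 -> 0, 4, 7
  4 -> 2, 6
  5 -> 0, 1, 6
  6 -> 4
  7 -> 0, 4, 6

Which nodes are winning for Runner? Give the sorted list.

A0 = {2}
A1: add {1, 4} — 1 (Runner) has 1→2; 4 (Runner) has 4→2.
A2: add {6} — 6 (Runner) has 6→4.
A3 = A2; e.g. 0 (Runner) has no edge into A2. Fixed point.
Runner's winning region = {1, 2, 4, 6}.

1, 2, 4, 6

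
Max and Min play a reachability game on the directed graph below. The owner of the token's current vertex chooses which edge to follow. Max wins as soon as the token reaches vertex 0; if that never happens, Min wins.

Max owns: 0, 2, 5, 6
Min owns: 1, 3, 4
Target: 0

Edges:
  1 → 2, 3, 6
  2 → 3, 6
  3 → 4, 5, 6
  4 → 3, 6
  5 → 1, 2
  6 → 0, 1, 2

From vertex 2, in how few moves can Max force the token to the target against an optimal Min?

A0 = {0}
A1: add {6} — 6 (Max) has 6→0.
A2: add {2} — 2 (Max) has 2→6.
2 enters the attractor at level 2, so Max can force the target in 2 moves from there.

2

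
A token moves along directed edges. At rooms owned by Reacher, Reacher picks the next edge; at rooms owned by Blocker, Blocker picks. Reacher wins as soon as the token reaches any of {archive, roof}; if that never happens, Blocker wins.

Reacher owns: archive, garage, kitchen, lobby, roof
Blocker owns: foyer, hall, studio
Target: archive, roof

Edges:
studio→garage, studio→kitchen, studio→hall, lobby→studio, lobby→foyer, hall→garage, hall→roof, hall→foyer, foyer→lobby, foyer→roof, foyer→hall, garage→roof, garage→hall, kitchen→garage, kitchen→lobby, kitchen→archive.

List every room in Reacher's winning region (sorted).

A0 = {archive, roof}
A1: add {garage, kitchen} — garage (Reacher) has garage→roof; kitchen (Reacher) has kitchen→archive.
A2 = A1; e.g. studio (Blocker) can still go to hall. Fixed point.
Reacher's winning region = {archive, garage, kitchen, roof}.

archive, garage, kitchen, roof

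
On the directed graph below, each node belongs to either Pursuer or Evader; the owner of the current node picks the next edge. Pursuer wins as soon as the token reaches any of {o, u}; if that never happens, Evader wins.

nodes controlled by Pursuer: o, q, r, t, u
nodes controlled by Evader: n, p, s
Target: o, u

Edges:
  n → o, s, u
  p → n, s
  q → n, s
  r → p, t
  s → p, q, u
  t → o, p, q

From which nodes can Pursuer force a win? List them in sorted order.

o, r, t, u

A0 = {o, u}
A1: add {t} — t (Pursuer) has t→o.
A2: add {r} — r (Pursuer) has r→t.
A3 = A2; e.g. n (Evader) can still go to s. Fixed point.
Pursuer's winning region = {o, r, t, u}.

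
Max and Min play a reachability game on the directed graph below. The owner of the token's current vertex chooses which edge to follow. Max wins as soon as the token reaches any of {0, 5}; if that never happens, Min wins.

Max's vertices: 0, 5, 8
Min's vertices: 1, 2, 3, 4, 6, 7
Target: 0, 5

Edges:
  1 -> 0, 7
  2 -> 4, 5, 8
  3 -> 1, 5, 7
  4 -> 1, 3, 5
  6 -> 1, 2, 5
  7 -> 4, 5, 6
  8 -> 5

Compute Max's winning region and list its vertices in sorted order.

0, 5, 8

A0 = {0, 5}
A1: add {8} — 8 (Max) has 8→5.
A2 = A1; e.g. 1 (Min) can still go to 7. Fixed point.
Max's winning region = {0, 5, 8}.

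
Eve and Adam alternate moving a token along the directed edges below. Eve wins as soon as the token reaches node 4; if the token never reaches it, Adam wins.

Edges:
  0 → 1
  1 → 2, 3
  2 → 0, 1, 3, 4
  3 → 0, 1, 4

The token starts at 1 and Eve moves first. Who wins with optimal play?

Track states (vertex, player-to-move).
A0 = {(4,Eve), (4,Adam)}
A1: add {(2,Eve), (3,Eve)}.
A2: add {(1,Adam)}.
A3: add {(0,Eve)}.
A4 = A3; e.g. (0,Adam) stays out. (1,Eve) never enters ⇒ Adam avoids the target.

Adam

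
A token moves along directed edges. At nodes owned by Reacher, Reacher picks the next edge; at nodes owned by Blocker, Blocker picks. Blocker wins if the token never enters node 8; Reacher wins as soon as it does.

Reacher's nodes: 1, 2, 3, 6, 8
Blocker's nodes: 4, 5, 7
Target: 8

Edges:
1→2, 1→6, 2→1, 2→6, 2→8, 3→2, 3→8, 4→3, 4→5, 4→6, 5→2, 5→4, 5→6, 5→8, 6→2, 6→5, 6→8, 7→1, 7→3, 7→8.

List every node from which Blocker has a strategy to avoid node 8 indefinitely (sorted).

4, 5

A0 = {8}
A1: add {2, 3, 6} — 2 (Reacher) has 2→8; 3 (Reacher) has 3→8; 6 (Reacher) has 6→8.
A2: add {1} — 1 (Reacher) has 1→2.
A3: add {7} — 7 (Blocker): all of {1, 3, 8} already in.
A4 = A3; e.g. 4 (Blocker) can still go to 5. Fixed point.
Reacher's attractor = {1, 2, 3, 6, 7, 8}; Blocker avoids the target exactly from the complement.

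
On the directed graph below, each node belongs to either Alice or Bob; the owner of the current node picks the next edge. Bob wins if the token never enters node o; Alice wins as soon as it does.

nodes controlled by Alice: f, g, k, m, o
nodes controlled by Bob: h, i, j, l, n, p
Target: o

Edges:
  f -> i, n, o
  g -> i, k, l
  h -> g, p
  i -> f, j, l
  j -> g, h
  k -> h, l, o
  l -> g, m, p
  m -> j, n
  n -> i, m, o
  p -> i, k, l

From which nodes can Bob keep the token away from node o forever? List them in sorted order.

h, i, j, l, m, n, p

A0 = {o}
A1: add {f, k} — f (Alice) has f→o; k (Alice) has k→o.
A2: add {g} — g (Alice) has g→k.
A3 = A2; e.g. h (Bob) can still go to p. Fixed point.
Alice's attractor = {f, g, k, o}; Bob avoids the target exactly from the complement.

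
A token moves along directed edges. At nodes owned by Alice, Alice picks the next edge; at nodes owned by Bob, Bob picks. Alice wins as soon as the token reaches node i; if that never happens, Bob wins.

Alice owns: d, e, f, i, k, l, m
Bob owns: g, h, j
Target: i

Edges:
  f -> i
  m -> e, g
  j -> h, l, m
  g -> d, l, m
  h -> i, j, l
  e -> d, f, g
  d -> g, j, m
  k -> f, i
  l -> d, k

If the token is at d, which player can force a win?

A0 = {i}
A1: add {f, k} — f (Alice) has f→i; k (Alice) has k→i.
A2: add {e, l} — e (Alice) has e→f; l (Alice) has l→k.
A3: add {m} — m (Alice) has m→e.
A4: add {d} — d (Alice) has d→m.
d ∈ A4, so Alice can force the target.

Alice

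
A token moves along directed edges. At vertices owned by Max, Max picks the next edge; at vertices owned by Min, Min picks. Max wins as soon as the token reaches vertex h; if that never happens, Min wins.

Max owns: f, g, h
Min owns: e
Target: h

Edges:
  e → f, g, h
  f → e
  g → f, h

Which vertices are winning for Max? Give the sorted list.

A0 = {h}
A1: add {g} — g (Max) has g→h.
A2 = A1; e.g. e (Min) can still go to f. Fixed point.
Max's winning region = {g, h}.

g, h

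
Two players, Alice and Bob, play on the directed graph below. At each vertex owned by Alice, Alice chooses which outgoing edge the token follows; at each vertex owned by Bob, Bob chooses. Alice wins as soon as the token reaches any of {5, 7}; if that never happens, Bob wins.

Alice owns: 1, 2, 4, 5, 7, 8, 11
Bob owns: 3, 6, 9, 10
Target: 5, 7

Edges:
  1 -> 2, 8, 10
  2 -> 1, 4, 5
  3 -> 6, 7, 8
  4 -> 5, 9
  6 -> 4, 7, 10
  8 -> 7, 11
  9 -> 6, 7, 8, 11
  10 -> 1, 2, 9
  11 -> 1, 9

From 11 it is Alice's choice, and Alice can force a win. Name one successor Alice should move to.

A0 = {5, 7}
A1: add {2, 4, 8} — 2 (Alice) has 2→5; 4 (Alice) has 4→5; 8 (Alice) has 8→7.
A2: add {1} — 1 (Alice) has 1→2.
A3: add {11} — 11 (Alice) has 11→1.
A4 = A3; e.g. 3 (Bob) can still go to 6. Fixed point.
From 11, successor 1 is in the attractor (rank 2); the other successor 9 is not.

1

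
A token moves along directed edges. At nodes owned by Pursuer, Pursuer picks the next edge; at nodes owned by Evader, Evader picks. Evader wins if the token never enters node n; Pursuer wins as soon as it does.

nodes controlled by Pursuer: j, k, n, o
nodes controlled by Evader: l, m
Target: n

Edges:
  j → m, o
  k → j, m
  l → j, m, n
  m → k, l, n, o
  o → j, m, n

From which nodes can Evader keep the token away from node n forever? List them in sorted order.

l, m

A0 = {n}
A1: add {o} — o (Pursuer) has o→n.
A2: add {j} — j (Pursuer) has j→o.
A3: add {k} — k (Pursuer) has k→j.
A4 = A3; e.g. l (Evader) can still go to m. Fixed point.
Pursuer's attractor = {j, k, n, o}; Evader avoids the target exactly from the complement.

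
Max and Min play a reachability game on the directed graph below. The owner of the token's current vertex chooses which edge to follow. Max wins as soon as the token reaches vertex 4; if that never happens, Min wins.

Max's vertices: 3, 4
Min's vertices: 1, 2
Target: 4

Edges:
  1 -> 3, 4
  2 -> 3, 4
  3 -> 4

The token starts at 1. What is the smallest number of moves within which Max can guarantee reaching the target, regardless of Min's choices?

A0 = {4}
A1: add {3} — 3 (Max) has 3→4.
A2: add {1, 2} — 1 (Min): all of {3, 4} already in; 2 (Min): all of {3, 4} already in.
A2 = all vertices. Fixed point.
1 enters the attractor at level 2, so Max can force the target in 2 moves from there.

2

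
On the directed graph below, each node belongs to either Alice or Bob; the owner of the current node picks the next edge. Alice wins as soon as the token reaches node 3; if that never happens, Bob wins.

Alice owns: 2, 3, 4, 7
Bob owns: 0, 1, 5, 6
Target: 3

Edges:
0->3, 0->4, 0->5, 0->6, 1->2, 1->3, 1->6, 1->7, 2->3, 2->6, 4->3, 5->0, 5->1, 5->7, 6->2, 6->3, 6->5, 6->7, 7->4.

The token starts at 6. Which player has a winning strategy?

Bob

A0 = {3}
A1: add {2, 4} — 2 (Alice) has 2→3; 4 (Alice) has 4→3.
A2: add {7} — 7 (Alice) has 7→4.
A3 = A2; e.g. 0 (Bob) can still go to 5. Fixed point.
6 never enters the attractor, so Bob can avoid the target forever.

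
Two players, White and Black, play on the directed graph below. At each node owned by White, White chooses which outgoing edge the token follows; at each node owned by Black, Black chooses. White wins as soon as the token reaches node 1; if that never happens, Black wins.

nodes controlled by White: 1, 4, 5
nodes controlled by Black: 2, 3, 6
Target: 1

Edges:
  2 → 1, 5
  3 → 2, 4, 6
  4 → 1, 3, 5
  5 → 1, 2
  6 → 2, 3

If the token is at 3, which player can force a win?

Black

A0 = {1}
A1: add {4, 5} — 4 (White) has 4→1; 5 (White) has 5→1.
A2: add {2} — 2 (Black): all of {1, 5} already in.
A3 = A2; e.g. 3 (Black) can still go to 6. Fixed point.
3 never enters the attractor, so Black can avoid the target forever.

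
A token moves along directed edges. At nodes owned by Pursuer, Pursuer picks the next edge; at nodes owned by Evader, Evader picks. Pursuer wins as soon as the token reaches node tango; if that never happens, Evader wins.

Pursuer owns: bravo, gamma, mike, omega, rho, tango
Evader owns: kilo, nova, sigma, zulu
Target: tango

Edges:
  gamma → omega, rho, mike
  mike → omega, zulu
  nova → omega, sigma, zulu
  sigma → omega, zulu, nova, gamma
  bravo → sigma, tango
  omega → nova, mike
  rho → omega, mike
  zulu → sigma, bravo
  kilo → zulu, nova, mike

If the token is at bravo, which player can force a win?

A0 = {tango}
A1: add {bravo} — bravo (Pursuer) has bravo→tango.
A2 = A1; e.g. omega (Pursuer) has no edge into A1. Fixed point.
bravo ∈ A1, so Pursuer can force the target.

Pursuer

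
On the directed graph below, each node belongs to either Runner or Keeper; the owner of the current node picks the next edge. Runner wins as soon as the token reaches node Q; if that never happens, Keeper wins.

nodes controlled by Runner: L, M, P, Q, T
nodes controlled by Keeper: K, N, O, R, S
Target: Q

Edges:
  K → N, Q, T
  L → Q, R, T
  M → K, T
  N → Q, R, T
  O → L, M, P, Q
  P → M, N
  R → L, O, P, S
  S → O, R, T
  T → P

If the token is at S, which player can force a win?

A0 = {Q}
A1: add {L} — L (Runner) has L→Q.
A2 = A1; e.g. K (Keeper) can still go to N. Fixed point.
S never enters the attractor, so Keeper can avoid the target forever.

Keeper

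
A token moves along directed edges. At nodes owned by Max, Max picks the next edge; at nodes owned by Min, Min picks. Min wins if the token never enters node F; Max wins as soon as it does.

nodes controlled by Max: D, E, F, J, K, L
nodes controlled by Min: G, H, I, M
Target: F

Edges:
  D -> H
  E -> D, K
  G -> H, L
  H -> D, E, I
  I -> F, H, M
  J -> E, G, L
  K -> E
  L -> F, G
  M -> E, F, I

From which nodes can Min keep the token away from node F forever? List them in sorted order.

D, E, G, H, I, K, M

A0 = {F}
A1: add {L} — L (Max) has L→F.
A2: add {J} — J (Max) has J→L.
A3 = A2; e.g. D (Max) has no edge into A2. Fixed point.
Max's attractor = {F, J, L}; Min avoids the target exactly from the complement.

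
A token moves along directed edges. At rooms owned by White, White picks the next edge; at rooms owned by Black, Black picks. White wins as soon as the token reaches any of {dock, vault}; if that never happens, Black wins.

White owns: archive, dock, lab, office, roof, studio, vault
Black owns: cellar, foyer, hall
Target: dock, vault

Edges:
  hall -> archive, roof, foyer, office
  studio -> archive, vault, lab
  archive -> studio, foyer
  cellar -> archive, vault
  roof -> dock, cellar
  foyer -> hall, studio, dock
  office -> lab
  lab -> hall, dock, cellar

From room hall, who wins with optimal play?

A0 = {dock, vault}
A1: add {lab, roof, studio} — studio (White) has studio→vault; roof (White) has roof→dock; lab (White) has lab→dock.
A2: add {archive, office} — archive (White) has archive→studio; office (White) has office→lab.
A3: add {cellar} — cellar (Black): all of {archive, vault} already in.
A4 = A3; e.g. hall (Black) can still go to foyer. Fixed point.
hall never enters the attractor, so Black can avoid the target forever.

Black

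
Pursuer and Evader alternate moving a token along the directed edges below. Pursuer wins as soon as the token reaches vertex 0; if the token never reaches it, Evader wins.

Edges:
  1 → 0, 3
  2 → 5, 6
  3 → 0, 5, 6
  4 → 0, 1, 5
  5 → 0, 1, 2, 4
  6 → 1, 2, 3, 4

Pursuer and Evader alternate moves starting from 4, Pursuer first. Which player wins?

Pursuer

Track states (vertex, player-to-move).
A0 = {(0,Pursuer), (0,Evader)}
A1: add {(1,Pursuer), (3,Pursuer), (4,Pursuer), (5,Pursuer)}.
(4,Pursuer) ∈ A1 ⇒ Pursuer forces the target.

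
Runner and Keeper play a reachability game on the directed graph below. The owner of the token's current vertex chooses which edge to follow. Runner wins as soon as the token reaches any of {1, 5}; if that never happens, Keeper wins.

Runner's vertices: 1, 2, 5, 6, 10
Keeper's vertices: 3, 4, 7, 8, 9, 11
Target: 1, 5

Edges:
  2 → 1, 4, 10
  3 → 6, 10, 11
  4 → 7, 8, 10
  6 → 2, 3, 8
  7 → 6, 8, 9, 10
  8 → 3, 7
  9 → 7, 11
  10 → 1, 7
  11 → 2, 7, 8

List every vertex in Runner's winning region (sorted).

A0 = {1, 5}
A1: add {2, 10} — 2 (Runner) has 2→1; 10 (Runner) has 10→1.
A2: add {6} — 6 (Runner) has 6→2.
A3 = A2; e.g. 3 (Keeper) can still go to 11. Fixed point.
Runner's winning region = {1, 2, 5, 6, 10}.

1, 2, 5, 6, 10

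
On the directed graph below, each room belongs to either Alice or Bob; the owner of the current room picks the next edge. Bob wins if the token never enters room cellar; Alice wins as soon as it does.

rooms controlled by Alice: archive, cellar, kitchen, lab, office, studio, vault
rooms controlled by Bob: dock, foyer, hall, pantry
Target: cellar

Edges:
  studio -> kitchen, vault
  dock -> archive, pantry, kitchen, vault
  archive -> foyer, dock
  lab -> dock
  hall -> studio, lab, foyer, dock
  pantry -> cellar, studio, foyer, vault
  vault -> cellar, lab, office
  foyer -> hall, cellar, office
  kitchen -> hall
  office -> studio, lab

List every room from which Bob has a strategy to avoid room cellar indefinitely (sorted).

A0 = {cellar}
A1: add {vault} — vault (Alice) has vault→cellar.
A2: add {studio} — studio (Alice) has studio→vault.
A3: add {office} — office (Alice) has office→studio.
A4 = A3; e.g. hall (Bob) can still go to lab. Fixed point.
Alice's attractor = {cellar, office, studio, vault}; Bob avoids the target exactly from the complement.

archive, dock, foyer, hall, kitchen, lab, pantry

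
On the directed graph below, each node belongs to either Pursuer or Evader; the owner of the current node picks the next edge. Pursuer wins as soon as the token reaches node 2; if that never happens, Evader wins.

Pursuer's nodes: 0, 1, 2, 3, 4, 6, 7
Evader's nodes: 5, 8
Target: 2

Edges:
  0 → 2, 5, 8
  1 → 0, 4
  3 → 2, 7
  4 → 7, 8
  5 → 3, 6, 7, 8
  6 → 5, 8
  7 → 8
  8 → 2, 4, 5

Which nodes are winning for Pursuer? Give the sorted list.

A0 = {2}
A1: add {0, 3} — 0 (Pursuer) has 0→2; 3 (Pursuer) has 3→2.
A2: add {1} — 1 (Pursuer) has 1→0.
A3 = A2; e.g. 4 (Pursuer) has no edge into A2. Fixed point.
Pursuer's winning region = {0, 1, 2, 3}.

0, 1, 2, 3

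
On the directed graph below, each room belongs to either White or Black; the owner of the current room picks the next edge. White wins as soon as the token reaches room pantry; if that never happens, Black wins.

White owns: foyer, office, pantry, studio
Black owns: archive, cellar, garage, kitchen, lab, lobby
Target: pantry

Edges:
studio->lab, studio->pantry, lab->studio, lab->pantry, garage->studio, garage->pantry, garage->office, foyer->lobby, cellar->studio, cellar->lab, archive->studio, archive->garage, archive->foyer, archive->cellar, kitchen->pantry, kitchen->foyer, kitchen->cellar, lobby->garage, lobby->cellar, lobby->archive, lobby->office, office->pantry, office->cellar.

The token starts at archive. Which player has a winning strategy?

A0 = {pantry}
A1: add {office, studio} — studio (White) has studio→pantry; office (White) has office→pantry.
A2: add {garage, lab} — lab (Black): all of {studio, pantry} already in; garage (Black): all of {studio, pantry, office} already in.
A3: add {cellar} — cellar (Black): all of {studio, lab} already in.
A4 = A3; e.g. foyer (White) has no edge into A3. Fixed point.
archive never enters the attractor, so Black can avoid the target forever.

Black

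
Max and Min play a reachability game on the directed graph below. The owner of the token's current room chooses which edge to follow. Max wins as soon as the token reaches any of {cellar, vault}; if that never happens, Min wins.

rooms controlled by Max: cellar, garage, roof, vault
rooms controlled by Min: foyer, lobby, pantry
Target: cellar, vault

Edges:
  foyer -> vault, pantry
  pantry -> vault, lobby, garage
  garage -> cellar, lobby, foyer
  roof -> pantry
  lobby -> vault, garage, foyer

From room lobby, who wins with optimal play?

Min

A0 = {cellar, vault}
A1: add {garage} — garage (Max) has garage→cellar.
A2 = A1; e.g. lobby (Min) can still go to foyer. Fixed point.
lobby never enters the attractor, so Min can avoid the target forever.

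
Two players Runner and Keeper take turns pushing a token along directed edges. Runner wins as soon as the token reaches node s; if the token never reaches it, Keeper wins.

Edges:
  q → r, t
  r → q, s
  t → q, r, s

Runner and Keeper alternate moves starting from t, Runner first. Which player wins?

Runner

Track states (vertex, player-to-move).
A0 = {(s,Runner), (s,Keeper)}
A1: add {(r,Runner), (t,Runner)}.
(t,Runner) ∈ A1 ⇒ Runner forces the target.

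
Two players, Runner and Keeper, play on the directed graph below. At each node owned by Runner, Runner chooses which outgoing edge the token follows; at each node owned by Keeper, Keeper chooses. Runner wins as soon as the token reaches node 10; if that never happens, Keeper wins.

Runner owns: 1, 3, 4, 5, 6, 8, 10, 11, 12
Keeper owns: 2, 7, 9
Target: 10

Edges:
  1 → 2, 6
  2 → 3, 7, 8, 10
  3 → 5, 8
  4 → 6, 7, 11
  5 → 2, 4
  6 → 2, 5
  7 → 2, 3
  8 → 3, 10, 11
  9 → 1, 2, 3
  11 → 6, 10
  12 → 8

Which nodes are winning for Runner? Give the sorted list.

A0 = {10}
A1: add {8, 11} — 8 (Runner) has 8→10; 11 (Runner) has 11→10.
A2: add {3, 4, 12} — 3 (Runner) has 3→8; 4 (Runner) has 4→11; 12 (Runner) has 12→8.
A3: add {5} — 5 (Runner) has 5→4.
A4: add {6} — 6 (Runner) has 6→5.
A5: add {1} — 1 (Runner) has 1→6.
A6 = A5; e.g. 2 (Keeper) can still go to 7. Fixed point.
Runner's winning region = {1, 3, 4, 5, 6, 8, 10, 11, 12}.

1, 3, 4, 5, 6, 8, 10, 11, 12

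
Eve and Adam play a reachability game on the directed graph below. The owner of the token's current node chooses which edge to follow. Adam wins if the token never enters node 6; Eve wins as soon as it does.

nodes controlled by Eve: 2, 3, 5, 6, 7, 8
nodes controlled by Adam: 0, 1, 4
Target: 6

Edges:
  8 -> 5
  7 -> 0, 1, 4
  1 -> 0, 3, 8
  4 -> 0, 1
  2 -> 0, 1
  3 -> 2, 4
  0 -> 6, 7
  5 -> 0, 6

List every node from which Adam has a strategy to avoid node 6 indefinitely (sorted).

0, 1, 2, 3, 4, 7

A0 = {6}
A1: add {5} — 5 (Eve) has 5→6.
A2: add {8} — 8 (Eve) has 8→5.
A3 = A2; e.g. 0 (Adam) can still go to 7. Fixed point.
Eve's attractor = {5, 6, 8}; Adam avoids the target exactly from the complement.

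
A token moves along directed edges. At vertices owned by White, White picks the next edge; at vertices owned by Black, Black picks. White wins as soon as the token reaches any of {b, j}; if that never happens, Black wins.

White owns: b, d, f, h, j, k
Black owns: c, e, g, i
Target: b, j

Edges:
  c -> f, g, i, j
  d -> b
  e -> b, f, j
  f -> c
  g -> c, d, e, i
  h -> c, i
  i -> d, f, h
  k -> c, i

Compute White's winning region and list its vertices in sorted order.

A0 = {b, j}
A1: add {d} — d (White) has d→b.
A2 = A1; e.g. c (Black) can still go to f. Fixed point.
White's winning region = {b, d, j}.

b, d, j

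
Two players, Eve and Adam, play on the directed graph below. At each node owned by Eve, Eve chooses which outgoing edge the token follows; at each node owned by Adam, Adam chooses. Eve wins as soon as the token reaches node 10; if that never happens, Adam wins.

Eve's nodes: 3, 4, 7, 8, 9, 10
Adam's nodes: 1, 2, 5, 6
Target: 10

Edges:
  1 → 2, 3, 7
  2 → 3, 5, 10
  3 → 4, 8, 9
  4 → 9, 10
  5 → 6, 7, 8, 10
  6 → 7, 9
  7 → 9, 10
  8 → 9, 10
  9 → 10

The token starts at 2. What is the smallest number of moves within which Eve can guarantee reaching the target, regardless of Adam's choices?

A0 = {10}
A1: add {4, 7, 8, 9} — 4 (Eve) has 4→10; 7 (Eve) has 7→10; 8 (Eve) has 8→10; 9 (Eve) has 9→10.
A2: add {3, 6} — 3 (Eve) has 3→4; 6 (Adam): all of {7, 9} already in.
A3: add {5} — 5 (Adam): all of {6, 7, 8, 10} already in.
A4: add {2} — 2 (Adam): all of {3, 5, 10} already in.
2 enters the attractor at level 4, so Eve can force the target in 4 moves from there.

4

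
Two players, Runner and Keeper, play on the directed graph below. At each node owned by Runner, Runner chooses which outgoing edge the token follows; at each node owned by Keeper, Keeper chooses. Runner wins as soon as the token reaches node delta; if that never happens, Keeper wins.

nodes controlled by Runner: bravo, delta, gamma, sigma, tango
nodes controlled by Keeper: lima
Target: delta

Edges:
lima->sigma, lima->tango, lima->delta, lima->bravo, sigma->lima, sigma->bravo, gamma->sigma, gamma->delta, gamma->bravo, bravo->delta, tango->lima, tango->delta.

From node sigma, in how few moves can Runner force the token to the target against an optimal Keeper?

A0 = {delta}
A1: add {bravo, gamma, tango} — gamma (Runner) has gamma→delta; tango (Runner) has tango→delta; bravo (Runner) has bravo→delta.
A2: add {sigma} — sigma (Runner) has sigma→bravo.
sigma enters the attractor at level 2, so Runner can force the target in 2 moves from there.

2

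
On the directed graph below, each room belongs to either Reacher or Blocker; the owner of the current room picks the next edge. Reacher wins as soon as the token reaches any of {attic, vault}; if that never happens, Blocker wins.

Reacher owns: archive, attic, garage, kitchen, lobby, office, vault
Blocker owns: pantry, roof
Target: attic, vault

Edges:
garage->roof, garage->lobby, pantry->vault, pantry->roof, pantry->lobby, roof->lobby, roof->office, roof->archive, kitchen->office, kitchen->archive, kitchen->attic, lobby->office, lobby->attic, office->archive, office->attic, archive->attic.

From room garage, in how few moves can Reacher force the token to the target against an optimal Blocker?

2

A0 = {attic, vault}
A1: add {archive, kitchen, lobby, office} — kitchen (Reacher) has kitchen→attic; lobby (Reacher) has lobby→attic; office (Reacher) has office→attic; archive (Reacher) has archive→attic.
A2: add {garage, roof} — garage (Reacher) has garage→lobby; roof (Blocker): all of {lobby, office, archive} already in.
garage enters the attractor at level 2, so Reacher can force the target in 2 moves from there.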